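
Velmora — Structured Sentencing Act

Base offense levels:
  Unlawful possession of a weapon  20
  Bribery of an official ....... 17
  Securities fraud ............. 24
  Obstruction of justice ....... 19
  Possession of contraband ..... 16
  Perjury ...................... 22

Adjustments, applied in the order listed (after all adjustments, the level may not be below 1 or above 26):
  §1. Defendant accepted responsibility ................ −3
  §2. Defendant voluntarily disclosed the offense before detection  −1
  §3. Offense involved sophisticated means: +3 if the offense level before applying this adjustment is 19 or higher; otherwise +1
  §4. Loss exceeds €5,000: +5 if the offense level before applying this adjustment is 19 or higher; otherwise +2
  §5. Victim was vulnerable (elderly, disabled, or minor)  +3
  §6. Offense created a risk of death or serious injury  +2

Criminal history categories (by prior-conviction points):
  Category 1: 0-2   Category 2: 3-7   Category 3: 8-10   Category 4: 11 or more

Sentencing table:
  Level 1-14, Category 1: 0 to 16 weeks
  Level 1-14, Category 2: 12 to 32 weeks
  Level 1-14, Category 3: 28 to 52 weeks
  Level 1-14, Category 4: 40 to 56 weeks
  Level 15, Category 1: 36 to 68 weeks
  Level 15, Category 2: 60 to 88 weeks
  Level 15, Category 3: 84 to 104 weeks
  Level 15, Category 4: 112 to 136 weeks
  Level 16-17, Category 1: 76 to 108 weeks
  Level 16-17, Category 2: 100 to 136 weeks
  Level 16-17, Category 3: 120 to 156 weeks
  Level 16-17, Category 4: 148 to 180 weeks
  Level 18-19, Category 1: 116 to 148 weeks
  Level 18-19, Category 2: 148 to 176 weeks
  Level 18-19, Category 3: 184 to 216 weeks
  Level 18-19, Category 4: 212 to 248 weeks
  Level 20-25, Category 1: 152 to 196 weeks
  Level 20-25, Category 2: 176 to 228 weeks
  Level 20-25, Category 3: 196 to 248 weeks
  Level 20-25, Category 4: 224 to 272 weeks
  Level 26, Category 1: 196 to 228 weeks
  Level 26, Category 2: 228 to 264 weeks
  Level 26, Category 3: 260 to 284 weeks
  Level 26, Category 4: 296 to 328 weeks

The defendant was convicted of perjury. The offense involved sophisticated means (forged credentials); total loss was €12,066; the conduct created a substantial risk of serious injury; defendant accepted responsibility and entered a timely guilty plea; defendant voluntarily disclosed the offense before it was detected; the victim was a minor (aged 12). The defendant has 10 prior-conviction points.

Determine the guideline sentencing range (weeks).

260-284 weeks

Base offense level for perjury: 22.
§1 applies: 22 − 3 = 19.
§2 applies: 19 − 1 = 18.
§3 applies (level before this adjustment is 18 < 19, so +1): 18 + 1 = 19.
§4 applies (level before this adjustment is 19 ≥ 19, so +5): 19 + 5 = 24.
§5 applies: 24 + 3 = 27.
§6 applies: 27 + 2 = 29.
Level 29 exceeds the maximum of 26; capped at 26.
Final offense level: 26.
Criminal history: 10 prior points → Category 3 (8-10).
Level 26 falls in the 26 band.
Grid: Level 26 × Category 3 = 260-284 weeks.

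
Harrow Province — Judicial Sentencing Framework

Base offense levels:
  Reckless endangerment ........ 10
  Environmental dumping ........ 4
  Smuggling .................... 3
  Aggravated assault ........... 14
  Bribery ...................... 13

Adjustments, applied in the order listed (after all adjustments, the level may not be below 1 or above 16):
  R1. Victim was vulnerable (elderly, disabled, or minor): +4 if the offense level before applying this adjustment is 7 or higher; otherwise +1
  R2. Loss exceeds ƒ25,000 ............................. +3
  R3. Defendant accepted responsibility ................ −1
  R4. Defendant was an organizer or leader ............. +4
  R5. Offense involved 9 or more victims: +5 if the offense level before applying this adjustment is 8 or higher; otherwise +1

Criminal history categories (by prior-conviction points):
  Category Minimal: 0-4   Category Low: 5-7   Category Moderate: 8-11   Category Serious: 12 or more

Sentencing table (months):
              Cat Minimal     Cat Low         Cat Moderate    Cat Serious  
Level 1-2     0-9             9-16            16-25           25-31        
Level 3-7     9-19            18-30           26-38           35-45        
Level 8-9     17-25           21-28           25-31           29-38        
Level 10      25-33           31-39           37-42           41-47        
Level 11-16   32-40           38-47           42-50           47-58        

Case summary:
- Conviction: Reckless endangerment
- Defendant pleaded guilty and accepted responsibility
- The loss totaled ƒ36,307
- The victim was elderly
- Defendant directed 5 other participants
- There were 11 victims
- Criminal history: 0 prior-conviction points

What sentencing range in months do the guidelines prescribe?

Base offense level for reckless endangerment: 10.
R1 applies (level before this adjustment is 10 ≥ 7, so +4): 10 + 4 = 14.
R2 applies: 14 + 3 = 17.
R3 applies: 17 − 1 = 16.
R4 applies: 16 + 4 = 20.
R5 applies (level before this adjustment is 20 ≥ 8, so +5): 20 + 5 = 25.
Level 25 exceeds the maximum of 16; capped at 16.
Final offense level: 16.
Criminal history: 0 prior points → Category Minimal (0-4).
Level 16 falls in the 11-16 band.
Grid: Level 11-16 × Category Minimal = 32-40 months.

32-40 months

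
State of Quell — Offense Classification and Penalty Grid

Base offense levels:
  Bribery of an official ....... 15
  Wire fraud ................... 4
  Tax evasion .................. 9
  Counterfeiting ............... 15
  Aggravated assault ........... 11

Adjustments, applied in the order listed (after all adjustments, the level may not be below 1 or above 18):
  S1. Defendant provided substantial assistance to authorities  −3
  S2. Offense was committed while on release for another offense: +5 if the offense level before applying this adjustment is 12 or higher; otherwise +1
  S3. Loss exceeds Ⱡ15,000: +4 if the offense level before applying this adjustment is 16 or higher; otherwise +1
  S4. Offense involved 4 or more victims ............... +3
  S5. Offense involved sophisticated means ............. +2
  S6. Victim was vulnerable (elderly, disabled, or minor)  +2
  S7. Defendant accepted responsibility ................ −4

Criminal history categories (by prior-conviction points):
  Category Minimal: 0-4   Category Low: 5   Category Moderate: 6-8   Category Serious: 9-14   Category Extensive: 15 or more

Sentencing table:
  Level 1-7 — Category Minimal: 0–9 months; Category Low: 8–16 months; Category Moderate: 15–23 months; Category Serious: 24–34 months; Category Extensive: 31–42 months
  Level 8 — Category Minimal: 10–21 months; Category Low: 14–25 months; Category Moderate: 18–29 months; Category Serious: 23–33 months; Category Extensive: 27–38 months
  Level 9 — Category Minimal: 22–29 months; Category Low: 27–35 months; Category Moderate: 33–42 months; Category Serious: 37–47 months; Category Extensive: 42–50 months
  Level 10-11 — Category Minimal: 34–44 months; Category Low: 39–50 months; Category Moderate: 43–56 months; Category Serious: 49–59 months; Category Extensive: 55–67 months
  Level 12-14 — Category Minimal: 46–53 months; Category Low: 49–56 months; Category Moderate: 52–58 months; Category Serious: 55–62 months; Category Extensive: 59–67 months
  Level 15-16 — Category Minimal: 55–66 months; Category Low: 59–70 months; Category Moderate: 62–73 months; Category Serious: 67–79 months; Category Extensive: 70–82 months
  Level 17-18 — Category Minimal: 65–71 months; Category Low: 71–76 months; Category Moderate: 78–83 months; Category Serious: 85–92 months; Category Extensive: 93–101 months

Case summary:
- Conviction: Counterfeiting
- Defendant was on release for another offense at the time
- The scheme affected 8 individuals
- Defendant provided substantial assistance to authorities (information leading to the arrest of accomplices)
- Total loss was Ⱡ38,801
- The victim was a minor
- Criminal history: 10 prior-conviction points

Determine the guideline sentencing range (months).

Base offense level for counterfeiting: 15.
S1 applies: 15 − 3 = 12.
S2 applies (level before this adjustment is 12 ≥ 12, so +5): 12 + 5 = 17.
S3 applies (level before this adjustment is 17 ≥ 16, so +4): 17 + 4 = 21.
S4 applies: 21 + 3 = 24.
S6 applies: 24 + 2 = 26.
Level 26 exceeds the maximum of 18; capped at 18.
Final offense level: 18.
Criminal history: 10 prior points → Category Serious (9-14).
Level 18 falls in the 17-18 band.
Grid: Level 17-18 × Category Serious = 85-92 months.

85-92 months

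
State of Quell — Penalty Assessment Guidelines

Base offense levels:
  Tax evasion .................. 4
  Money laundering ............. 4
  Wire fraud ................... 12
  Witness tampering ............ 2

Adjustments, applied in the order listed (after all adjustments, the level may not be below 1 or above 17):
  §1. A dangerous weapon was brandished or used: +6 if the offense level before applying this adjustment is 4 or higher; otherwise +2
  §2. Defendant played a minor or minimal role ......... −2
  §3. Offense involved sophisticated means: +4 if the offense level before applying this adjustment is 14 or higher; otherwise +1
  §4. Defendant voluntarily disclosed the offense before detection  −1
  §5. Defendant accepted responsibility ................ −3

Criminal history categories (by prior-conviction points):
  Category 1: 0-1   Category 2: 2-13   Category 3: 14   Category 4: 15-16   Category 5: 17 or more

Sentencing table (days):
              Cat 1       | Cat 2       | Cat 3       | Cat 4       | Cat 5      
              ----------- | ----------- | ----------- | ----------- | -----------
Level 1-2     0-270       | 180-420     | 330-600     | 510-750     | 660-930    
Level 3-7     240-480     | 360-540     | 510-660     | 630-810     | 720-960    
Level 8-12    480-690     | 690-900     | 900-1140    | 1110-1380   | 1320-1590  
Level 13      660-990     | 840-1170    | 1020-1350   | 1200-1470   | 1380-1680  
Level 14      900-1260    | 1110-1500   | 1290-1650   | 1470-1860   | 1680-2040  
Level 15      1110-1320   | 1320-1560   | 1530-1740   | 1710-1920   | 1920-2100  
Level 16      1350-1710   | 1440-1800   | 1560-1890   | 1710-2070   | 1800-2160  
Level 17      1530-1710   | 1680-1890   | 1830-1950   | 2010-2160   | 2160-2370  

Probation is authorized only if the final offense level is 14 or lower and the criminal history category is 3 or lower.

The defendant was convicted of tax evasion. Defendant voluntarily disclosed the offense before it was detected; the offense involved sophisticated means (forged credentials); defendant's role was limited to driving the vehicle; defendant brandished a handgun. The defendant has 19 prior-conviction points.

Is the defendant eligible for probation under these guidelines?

No

Base offense level for tax evasion: 4.
§1 applies (level before this adjustment is 4 ≥ 4, so +6): 4 + 6 = 10.
§2 applies: 10 − 2 = 8.
§3 applies (level before this adjustment is 8 < 14, so +1): 8 + 1 = 9.
§4 applies: 9 − 1 = 8.
Final offense level: 8.
Criminal history: 19 prior points → Category 5 (17+).
Level 8 falls in the 8-12 band.
Grid: Level 8-12 × Category 5 = 1320-1590 days.
Probation check: level 8 ≤ 14 and category 5 > 3 → not eligible.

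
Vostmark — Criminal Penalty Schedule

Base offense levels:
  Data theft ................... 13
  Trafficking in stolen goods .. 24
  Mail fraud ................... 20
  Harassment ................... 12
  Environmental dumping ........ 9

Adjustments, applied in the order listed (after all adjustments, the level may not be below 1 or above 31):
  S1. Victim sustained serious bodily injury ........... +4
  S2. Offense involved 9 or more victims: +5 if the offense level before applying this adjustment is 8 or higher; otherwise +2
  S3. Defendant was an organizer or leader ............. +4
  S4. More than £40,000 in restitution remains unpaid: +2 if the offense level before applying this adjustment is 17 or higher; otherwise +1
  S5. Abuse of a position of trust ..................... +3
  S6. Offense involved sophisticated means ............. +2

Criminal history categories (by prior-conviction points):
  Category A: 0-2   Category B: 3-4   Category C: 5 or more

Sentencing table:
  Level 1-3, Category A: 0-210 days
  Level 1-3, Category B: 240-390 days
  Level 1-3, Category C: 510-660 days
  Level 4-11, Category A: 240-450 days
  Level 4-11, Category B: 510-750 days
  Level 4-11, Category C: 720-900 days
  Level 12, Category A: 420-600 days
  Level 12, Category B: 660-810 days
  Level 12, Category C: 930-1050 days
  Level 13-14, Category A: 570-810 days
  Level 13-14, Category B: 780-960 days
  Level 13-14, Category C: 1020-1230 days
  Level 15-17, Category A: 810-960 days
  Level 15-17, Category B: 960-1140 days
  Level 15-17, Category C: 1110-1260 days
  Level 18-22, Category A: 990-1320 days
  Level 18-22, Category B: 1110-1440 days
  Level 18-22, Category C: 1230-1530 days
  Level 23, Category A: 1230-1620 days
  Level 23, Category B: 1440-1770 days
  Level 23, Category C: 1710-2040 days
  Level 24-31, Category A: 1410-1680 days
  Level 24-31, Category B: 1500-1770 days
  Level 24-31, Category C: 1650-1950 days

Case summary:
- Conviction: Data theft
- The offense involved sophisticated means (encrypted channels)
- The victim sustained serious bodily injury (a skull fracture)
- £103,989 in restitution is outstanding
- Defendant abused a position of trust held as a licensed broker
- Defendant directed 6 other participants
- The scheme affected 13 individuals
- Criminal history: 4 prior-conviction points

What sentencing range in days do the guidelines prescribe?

1500-1770 days

Base offense level for data theft: 13.
S1 applies: 13 + 4 = 17.
S2 applies (level before this adjustment is 17 ≥ 8, so +5): 17 + 5 = 22.
S3 applies: 22 + 4 = 26.
S4 applies (level before this adjustment is 26 ≥ 17, so +2): 26 + 2 = 28.
S5 applies: 28 + 3 = 31.
S6 applies: 31 + 2 = 33.
Level 33 exceeds the maximum of 31; capped at 31.
Final offense level: 31.
Criminal history: 4 prior points → Category B (3-4).
Level 31 falls in the 24-31 band.
Grid: Level 24-31 × Category B = 1500-1770 days.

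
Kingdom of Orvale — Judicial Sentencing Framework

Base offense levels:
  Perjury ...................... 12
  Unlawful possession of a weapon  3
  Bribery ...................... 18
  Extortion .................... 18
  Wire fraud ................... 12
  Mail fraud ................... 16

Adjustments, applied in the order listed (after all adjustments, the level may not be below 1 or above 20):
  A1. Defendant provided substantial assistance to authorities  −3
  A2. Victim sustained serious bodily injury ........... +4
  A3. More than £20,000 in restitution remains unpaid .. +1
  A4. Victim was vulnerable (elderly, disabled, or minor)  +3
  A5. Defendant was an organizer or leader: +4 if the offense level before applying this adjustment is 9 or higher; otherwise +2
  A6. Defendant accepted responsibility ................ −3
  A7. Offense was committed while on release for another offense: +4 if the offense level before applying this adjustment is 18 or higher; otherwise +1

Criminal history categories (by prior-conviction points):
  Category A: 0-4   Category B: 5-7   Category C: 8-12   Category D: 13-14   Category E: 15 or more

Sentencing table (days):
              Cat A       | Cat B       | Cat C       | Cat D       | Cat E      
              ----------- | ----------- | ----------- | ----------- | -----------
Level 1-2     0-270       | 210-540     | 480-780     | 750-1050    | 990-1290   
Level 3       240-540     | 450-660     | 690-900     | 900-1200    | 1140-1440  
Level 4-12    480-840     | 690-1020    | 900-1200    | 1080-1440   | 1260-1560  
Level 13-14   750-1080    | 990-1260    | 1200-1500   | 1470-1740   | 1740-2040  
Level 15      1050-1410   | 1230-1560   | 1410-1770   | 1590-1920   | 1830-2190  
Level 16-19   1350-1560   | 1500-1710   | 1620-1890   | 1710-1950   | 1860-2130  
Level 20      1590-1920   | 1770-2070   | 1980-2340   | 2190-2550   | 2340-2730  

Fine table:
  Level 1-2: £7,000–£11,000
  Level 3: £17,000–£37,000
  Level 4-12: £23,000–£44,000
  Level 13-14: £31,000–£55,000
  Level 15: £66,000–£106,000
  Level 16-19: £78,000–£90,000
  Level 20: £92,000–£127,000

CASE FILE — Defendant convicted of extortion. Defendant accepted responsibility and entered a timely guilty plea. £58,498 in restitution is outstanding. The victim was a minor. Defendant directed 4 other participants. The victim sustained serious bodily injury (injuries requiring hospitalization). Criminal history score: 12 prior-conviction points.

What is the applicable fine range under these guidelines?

Base offense level for extortion: 18.
A1 does not apply.
A2 applies: 18 + 4 = 22.
A3 applies: 22 + 1 = 23.
A4 applies: 23 + 3 = 26.
A5 applies (level before this adjustment is 26 ≥ 9, so +4): 26 + 4 = 30.
A6 applies: 30 − 3 = 27.
A7 does not apply.
Level 27 exceeds the maximum of 20; capped at 20.
Final offense level: 20.
Level 20 falls in the 20 band.
Fine table: Level 20 → £92,000–£127,000.

£92,000–£127,000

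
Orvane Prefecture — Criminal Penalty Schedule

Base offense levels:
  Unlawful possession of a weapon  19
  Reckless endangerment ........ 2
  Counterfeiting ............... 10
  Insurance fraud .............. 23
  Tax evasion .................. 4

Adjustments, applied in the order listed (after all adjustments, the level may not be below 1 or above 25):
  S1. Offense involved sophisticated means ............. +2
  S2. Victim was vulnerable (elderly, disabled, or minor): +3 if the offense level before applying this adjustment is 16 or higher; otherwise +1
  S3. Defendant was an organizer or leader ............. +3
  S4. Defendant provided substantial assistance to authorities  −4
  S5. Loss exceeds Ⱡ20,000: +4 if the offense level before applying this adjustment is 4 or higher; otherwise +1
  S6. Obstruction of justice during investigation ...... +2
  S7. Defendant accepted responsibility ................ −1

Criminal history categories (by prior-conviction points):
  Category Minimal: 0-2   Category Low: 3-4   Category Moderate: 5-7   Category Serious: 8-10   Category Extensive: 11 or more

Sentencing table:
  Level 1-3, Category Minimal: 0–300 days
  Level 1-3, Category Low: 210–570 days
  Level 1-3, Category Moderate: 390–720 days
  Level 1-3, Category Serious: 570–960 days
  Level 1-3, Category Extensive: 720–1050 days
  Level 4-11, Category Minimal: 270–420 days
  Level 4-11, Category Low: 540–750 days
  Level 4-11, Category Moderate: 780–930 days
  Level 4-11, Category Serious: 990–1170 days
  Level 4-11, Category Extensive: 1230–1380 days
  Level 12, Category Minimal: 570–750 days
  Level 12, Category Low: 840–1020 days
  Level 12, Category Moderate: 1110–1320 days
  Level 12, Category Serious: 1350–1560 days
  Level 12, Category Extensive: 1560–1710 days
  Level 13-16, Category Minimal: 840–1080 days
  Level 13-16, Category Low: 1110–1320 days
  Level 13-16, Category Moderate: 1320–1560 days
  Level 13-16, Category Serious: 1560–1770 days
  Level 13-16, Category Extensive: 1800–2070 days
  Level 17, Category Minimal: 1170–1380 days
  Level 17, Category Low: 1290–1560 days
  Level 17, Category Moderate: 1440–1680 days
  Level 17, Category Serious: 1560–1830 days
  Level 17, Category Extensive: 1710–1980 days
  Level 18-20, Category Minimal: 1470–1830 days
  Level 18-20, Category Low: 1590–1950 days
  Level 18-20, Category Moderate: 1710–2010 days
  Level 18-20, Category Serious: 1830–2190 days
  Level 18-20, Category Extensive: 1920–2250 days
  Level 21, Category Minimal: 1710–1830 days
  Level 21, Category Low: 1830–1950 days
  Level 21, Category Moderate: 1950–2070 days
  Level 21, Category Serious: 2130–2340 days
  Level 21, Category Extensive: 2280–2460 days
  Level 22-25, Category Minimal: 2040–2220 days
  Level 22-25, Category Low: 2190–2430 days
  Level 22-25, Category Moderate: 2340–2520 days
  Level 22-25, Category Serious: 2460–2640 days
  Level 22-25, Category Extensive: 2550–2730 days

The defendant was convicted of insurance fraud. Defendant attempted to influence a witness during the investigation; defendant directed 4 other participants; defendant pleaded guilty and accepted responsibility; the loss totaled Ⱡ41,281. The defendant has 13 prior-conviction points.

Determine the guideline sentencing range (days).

2550-2730 days

Base offense level for insurance fraud: 23.
S2 does not apply.
S3 applies: 23 + 3 = 26.
S5 applies (level before this adjustment is 26 ≥ 4, so +4): 26 + 4 = 30.
S6 applies: 30 + 2 = 32.
S7 applies: 32 − 1 = 31.
Level 31 exceeds the maximum of 25; capped at 25.
Final offense level: 25.
Criminal history: 13 prior points → Category Extensive (11+).
Level 25 falls in the 22-25 band.
Grid: Level 22-25 × Category Extensive = 2550-2730 days.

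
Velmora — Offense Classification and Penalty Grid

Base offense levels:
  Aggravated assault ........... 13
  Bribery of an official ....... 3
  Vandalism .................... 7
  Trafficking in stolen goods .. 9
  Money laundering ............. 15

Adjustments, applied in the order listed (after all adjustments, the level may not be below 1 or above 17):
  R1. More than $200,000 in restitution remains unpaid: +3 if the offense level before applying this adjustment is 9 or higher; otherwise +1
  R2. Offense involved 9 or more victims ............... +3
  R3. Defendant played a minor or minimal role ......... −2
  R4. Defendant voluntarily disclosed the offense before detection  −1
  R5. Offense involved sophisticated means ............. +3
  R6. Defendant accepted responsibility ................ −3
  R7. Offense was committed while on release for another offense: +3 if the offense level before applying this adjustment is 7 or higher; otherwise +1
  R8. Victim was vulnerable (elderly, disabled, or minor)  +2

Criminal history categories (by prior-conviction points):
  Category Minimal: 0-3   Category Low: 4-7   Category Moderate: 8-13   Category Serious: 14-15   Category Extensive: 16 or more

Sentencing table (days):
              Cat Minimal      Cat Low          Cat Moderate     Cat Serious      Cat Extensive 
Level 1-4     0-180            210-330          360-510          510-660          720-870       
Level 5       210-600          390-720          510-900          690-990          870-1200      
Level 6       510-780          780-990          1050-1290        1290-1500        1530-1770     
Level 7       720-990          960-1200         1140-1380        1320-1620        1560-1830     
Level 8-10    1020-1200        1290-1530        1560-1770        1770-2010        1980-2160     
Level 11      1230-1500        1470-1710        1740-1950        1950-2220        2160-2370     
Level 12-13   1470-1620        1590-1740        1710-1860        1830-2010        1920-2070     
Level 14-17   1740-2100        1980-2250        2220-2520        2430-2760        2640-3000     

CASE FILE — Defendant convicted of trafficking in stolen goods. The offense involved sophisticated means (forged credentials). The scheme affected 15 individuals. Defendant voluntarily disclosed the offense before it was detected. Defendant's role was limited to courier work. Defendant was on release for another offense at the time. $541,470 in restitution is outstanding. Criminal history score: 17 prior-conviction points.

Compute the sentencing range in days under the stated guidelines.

Base offense level for trafficking in stolen goods: 9.
R1 applies (level before this adjustment is 9 ≥ 9, so +3): 9 + 3 = 12.
R2 applies: 12 + 3 = 15.
R3 applies: 15 − 2 = 13.
R4 applies: 13 − 1 = 12.
R5 applies: 12 + 3 = 15.
R6 does not apply.
R7 applies (level before this adjustment is 15 ≥ 7, so +3): 15 + 3 = 18.
Level 18 exceeds the maximum of 17; capped at 17.
Final offense level: 17.
Criminal history: 17 prior points → Category Extensive (16+).
Level 17 falls in the 14-17 band.
Grid: Level 14-17 × Category Extensive = 2640-3000 days.

2640-3000 days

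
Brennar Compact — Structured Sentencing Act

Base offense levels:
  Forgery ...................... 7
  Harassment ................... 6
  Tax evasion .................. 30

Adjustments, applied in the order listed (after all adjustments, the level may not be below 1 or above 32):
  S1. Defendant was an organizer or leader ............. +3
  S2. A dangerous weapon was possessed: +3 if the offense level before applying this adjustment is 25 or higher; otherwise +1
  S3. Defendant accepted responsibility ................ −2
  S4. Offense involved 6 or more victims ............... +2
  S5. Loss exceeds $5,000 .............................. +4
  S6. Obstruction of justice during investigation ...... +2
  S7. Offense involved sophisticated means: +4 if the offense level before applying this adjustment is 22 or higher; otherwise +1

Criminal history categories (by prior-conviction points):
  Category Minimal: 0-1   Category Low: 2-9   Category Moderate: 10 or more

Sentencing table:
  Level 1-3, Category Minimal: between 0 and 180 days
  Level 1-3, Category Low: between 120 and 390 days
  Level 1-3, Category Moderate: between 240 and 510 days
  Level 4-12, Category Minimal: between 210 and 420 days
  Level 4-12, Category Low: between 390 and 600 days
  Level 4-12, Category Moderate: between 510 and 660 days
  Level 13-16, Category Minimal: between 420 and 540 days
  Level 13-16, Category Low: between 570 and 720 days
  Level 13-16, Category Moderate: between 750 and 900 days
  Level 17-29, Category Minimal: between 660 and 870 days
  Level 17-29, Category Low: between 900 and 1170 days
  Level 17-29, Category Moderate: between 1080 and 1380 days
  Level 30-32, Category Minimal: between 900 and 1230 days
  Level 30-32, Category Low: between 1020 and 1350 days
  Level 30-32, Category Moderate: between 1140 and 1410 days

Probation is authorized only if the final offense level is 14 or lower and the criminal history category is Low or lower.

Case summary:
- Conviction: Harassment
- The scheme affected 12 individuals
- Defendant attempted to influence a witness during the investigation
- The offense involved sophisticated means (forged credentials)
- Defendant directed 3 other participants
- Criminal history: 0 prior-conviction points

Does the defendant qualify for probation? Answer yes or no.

Base offense level for harassment: 6.
S1 applies: 6 + 3 = 9.
S3 does not apply.
S4 applies: 9 + 2 = 11.
S5 does not apply.
S6 applies: 11 + 2 = 13.
S7 applies (level before this adjustment is 13 < 22, so +1): 13 + 1 = 14.
Final offense level: 14.
Criminal history: 0 prior points → Category Minimal (0-1).
Level 14 falls in the 13-16 band.
Grid: Level 13-16 × Category Minimal = 420-540 days.
Probation check: level 14 ≤ 14 and category Minimal ≤ Low → eligible.

Yes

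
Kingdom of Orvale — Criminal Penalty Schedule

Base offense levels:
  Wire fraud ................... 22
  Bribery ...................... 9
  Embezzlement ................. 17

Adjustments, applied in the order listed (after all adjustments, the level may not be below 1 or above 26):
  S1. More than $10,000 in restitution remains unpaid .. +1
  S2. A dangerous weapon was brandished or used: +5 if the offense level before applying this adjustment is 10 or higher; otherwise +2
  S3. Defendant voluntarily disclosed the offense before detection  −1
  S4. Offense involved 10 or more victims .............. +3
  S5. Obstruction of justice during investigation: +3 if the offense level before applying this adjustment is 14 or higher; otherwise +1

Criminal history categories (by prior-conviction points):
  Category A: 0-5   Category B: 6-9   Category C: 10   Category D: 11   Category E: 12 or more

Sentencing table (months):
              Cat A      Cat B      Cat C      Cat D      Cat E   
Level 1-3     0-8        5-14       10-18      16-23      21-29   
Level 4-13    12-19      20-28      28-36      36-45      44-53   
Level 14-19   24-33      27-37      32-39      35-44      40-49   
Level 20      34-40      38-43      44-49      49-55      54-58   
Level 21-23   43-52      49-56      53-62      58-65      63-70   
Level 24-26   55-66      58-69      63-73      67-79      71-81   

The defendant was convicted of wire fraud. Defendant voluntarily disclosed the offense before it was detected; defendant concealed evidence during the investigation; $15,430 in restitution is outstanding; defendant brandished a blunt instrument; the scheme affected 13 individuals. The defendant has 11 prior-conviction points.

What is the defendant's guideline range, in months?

67-79 months

Base offense level for wire fraud: 22.
S1 applies: 22 + 1 = 23.
S2 applies (level before this adjustment is 23 ≥ 10, so +5): 23 + 5 = 28.
S3 applies: 28 − 1 = 27.
S4 applies: 27 + 3 = 30.
S5 applies (level before this adjustment is 30 ≥ 14, so +3): 30 + 3 = 33.
Level 33 exceeds the maximum of 26; capped at 26.
Final offense level: 26.
Criminal history: 11 prior points → Category D (11).
Level 26 falls in the 24-26 band.
Grid: Level 24-26 × Category D = 67-79 months.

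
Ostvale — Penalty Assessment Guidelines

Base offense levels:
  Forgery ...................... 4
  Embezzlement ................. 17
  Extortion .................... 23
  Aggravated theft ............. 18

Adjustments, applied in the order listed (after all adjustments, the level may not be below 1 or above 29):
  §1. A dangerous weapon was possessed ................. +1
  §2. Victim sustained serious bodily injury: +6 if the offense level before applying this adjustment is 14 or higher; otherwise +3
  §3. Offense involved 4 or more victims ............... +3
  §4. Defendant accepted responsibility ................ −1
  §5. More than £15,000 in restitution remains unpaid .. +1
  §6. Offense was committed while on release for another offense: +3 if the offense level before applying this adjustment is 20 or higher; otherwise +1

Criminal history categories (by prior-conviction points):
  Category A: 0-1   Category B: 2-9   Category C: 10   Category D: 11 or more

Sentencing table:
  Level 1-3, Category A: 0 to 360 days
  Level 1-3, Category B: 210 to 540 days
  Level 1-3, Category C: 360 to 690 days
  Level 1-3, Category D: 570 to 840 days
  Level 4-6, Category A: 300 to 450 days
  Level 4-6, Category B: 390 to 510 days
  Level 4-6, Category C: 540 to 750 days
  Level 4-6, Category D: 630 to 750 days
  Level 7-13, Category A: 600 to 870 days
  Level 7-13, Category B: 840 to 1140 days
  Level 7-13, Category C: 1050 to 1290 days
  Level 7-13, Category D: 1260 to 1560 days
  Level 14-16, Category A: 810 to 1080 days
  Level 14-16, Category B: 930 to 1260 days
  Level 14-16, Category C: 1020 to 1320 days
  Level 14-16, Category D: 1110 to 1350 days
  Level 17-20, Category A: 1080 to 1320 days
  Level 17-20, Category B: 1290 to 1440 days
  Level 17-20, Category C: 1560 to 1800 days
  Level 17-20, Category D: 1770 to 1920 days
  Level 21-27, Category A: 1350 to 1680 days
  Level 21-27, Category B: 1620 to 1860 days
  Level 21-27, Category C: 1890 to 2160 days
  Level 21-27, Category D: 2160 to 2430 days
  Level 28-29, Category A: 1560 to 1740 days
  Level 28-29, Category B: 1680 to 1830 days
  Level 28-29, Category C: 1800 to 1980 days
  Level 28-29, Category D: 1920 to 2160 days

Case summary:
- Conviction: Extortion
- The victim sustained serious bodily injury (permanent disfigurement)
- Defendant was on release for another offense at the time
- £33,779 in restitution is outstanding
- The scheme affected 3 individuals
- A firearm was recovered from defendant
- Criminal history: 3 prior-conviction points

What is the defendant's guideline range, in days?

Base offense level for extortion: 23.
§1 applies: 23 + 1 = 24.
§2 applies (level before this adjustment is 24 ≥ 14, so +6): 24 + 6 = 30.
§5 applies: 30 + 1 = 31.
§6 applies (level before this adjustment is 31 ≥ 20, so +3): 31 + 3 = 34.
Level 34 exceeds the maximum of 29; capped at 29.
Final offense level: 29.
Criminal history: 3 prior points → Category B (2-9).
Level 29 falls in the 28-29 band.
Grid: Level 28-29 × Category B = 1680-1830 days.

1680-1830 days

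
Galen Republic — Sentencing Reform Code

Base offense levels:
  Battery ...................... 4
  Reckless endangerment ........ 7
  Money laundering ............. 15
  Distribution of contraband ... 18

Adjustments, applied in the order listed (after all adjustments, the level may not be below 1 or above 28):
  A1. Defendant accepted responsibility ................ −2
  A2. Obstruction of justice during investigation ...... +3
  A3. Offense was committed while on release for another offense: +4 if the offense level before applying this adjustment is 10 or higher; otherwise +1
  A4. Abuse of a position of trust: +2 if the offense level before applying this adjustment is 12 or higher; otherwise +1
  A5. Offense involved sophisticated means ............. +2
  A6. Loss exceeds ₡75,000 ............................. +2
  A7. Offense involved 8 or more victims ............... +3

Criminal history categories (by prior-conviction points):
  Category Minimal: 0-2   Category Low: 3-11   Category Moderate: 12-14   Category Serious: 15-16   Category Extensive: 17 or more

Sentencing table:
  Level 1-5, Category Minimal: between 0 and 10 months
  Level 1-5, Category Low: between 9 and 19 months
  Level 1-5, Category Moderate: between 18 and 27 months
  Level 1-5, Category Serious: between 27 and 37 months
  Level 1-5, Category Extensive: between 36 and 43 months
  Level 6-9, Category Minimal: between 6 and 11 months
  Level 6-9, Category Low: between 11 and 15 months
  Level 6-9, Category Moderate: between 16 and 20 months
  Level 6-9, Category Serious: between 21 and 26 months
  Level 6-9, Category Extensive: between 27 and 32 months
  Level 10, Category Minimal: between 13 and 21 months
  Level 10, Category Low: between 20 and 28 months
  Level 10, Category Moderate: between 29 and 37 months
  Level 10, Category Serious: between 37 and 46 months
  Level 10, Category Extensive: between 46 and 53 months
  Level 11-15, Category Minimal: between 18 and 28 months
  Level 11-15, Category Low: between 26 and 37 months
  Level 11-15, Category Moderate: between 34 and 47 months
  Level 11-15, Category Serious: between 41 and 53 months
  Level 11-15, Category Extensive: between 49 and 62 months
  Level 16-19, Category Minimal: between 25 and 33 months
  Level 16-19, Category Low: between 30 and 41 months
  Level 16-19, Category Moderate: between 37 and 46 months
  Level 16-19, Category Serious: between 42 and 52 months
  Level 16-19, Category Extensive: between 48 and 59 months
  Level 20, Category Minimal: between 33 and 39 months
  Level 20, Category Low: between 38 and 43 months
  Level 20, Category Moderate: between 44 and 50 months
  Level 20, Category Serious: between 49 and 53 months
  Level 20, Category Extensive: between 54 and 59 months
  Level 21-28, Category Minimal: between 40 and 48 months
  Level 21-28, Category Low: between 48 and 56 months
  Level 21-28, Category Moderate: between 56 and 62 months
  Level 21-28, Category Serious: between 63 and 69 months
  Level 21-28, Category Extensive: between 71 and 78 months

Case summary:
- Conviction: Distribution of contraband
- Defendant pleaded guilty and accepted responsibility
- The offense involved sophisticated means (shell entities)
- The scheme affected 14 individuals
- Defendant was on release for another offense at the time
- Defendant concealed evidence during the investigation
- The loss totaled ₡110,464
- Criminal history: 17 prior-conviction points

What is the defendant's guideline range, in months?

71-78 months

Base offense level for distribution of contraband: 18.
A1 applies: 18 − 2 = 16.
A2 applies: 16 + 3 = 19.
A3 applies (level before this adjustment is 19 ≥ 10, so +4): 19 + 4 = 23.
A4 does not apply.
A5 applies: 23 + 2 = 25.
A6 applies: 25 + 2 = 27.
A7 applies: 27 + 3 = 30.
Level 30 exceeds the maximum of 28; capped at 28.
Final offense level: 28.
Criminal history: 17 prior points → Category Extensive (17+).
Level 28 falls in the 21-28 band.
Grid: Level 21-28 × Category Extensive = 71-78 months.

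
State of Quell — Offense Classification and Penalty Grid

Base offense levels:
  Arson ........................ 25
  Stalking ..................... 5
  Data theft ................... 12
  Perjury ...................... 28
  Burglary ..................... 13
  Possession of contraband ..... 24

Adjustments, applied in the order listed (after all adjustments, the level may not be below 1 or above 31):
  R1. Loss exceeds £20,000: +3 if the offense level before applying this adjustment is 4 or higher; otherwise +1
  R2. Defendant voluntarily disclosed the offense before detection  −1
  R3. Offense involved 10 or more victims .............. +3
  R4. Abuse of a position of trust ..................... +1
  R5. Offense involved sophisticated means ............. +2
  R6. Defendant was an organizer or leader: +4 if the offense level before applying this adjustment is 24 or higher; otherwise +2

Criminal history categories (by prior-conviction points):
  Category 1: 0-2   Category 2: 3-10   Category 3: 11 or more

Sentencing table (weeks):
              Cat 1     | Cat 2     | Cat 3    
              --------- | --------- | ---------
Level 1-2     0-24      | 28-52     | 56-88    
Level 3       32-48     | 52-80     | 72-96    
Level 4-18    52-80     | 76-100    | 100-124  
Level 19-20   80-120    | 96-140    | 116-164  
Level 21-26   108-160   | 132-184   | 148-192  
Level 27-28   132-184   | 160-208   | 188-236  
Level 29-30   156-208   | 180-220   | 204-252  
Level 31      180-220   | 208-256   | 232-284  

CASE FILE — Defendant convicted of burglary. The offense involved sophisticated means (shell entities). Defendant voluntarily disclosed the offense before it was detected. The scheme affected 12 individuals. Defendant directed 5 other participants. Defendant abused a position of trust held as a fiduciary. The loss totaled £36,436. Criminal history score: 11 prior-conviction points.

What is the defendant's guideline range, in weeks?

148-192 weeks

Base offense level for burglary: 13.
R1 applies (level before this adjustment is 13 ≥ 4, so +3): 13 + 3 = 16.
R2 applies: 16 − 1 = 15.
R3 applies: 15 + 3 = 18.
R4 applies: 18 + 1 = 19.
R5 applies: 19 + 2 = 21.
R6 applies (level before this adjustment is 21 < 24, so +2): 21 + 2 = 23.
Final offense level: 23.
Criminal history: 11 prior points → Category 3 (11+).
Level 23 falls in the 21-26 band.
Grid: Level 21-26 × Category 3 = 148-192 weeks.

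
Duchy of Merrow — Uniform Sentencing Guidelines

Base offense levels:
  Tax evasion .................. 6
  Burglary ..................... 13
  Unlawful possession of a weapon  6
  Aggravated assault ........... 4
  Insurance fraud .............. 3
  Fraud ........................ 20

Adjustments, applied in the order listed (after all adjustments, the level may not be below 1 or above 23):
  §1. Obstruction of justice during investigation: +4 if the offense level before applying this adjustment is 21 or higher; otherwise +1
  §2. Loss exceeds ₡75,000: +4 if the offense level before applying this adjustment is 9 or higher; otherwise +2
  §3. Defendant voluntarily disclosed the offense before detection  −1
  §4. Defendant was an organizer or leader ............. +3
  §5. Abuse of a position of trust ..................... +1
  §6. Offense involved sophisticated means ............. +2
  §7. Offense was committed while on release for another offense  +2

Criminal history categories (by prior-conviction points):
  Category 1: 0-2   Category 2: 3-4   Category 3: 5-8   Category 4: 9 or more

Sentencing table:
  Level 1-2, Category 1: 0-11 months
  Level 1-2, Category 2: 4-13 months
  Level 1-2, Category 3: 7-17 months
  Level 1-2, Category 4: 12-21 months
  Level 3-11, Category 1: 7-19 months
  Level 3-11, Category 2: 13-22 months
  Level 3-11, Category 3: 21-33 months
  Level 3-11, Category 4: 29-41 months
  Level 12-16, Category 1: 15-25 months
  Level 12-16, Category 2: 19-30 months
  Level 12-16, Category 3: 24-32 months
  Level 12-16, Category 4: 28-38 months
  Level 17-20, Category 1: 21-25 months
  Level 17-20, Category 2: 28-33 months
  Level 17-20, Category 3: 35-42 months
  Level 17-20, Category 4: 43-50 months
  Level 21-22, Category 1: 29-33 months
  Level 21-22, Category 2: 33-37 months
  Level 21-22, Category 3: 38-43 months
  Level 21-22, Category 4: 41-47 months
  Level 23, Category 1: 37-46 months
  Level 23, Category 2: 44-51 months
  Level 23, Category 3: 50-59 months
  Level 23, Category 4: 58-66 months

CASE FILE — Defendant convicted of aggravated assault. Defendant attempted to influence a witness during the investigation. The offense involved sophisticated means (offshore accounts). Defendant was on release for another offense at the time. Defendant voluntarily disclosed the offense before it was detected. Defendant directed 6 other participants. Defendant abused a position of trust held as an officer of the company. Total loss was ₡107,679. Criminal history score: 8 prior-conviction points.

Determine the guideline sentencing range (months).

24-32 months

Base offense level for aggravated assault: 4.
§1 applies (level before this adjustment is 4 < 21, so +1): 4 + 1 = 5.
§2 applies (level before this adjustment is 5 < 9, so +2): 5 + 2 = 7.
§3 applies: 7 − 1 = 6.
§4 applies: 6 + 3 = 9.
§5 applies: 9 + 1 = 10.
§6 applies: 10 + 2 = 12.
§7 applies: 12 + 2 = 14.
Final offense level: 14.
Criminal history: 8 prior points → Category 3 (5-8).
Level 14 falls in the 12-16 band.
Grid: Level 12-16 × Category 3 = 24-32 months.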